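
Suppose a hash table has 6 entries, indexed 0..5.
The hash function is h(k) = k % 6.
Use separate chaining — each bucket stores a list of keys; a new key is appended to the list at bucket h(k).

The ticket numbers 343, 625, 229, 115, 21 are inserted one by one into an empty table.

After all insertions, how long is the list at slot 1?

4

343 → bucket 1
625 → bucket 1 (collision)
229 → bucket 1 (collision)
115 → bucket 1 (collision)
21 → bucket 3
Final buckets:
0: _
1: 343 -> 625 -> 229 -> 115
2: _
3: 21
4: _
5: _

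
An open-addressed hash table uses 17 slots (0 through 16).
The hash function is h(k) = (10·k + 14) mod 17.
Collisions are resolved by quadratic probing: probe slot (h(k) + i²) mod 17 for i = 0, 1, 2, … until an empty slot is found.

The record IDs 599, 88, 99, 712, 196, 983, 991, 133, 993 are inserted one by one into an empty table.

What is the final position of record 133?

0

599 hashes to 3; slot 3 is free -> place at 3.
88 hashes to 10; slot 10 is free -> place at 10.
99 hashes to 1; slot 1 is free -> place at 1.
712 hashes to 11; slot 11 is free -> place at 11.
196 hashes to 2; slot 2 is free -> place at 2.
983 hashes to 1; 1,2 taken -> place at 5.
991 hashes to 13; slot 13 is free -> place at 13.
133 hashes to 1; 1,2,5,10 taken -> place at 0.
993 hashes to 16; slot 16 is free -> place at 16.
Table: [133, 99, 196, 599, —, 983, —, —, —, —, 88, 712, —, 991, —, —, 993]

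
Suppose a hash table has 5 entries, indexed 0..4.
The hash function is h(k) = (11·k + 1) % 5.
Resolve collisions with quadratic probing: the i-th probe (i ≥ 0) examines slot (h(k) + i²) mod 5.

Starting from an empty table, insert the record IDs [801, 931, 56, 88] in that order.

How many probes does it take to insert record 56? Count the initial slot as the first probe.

3

Insert 801: h=2, slot 2 empty → index 2.
Insert 931: h=2, slot 2 occupied → index 3.
Insert 56: h=2, slots 2,3 occupied → index 1.
Insert 88: h=4, slot 4 empty → index 4.
Table: [—, 56, 801, 931, 88]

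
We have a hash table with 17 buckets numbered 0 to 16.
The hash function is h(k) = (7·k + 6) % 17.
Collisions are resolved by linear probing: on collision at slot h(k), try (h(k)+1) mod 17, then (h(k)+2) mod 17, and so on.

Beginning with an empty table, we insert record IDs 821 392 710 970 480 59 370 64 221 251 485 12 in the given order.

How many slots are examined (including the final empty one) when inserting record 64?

5

Insert 821: h=7, slot 7 empty => index 7.
Insert 392: h=13, slot 13 empty => index 13.
Insert 710: h=12, slot 12 empty => index 12.
Insert 970: h=13, slot 13 occupied => index 14.
Insert 480: h=0, slot 0 empty => index 0.
Insert 59: h=11, slot 11 empty => index 11.
Insert 370: h=12, slots 12,13,14 occupied => index 15.
Insert 64: h=12, slots 12,13,14,15 occupied => index 16.
Insert 221: h=6, slot 6 empty => index 6.
Insert 251: h=12, slots 12,13,14,15,16,0 occupied => index 1.
Insert 485: h=1, slot 1 occupied => index 2.
Insert 12: h=5, slot 5 empty => index 5.
Table: [480, 251, 485, —, —, 12, 221, 821, —, —, —, 59, 710, 392, 970, 370, 64]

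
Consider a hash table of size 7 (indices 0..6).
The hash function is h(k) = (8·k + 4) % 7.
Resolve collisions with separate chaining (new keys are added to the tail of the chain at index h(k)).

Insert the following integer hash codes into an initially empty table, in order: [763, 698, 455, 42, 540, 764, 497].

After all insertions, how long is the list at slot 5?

2

Insert 763: h=4, bucket 4 empty -> new chain.
Insert 698: h=2, bucket 2 empty -> new chain.
Insert 455: h=4, bucket 4 nonempty -> append to chain.
Insert 42: h=4, bucket 4 nonempty -> append to chain.
Insert 540: h=5, bucket 5 empty -> new chain.
Insert 764: h=5, bucket 5 nonempty -> append to chain.
Insert 497: h=4, bucket 4 nonempty -> append to chain.
Final buckets:
0: -
1: -
2: 698
3: -
4: 763 -> 455 -> 42 -> 497
5: 540 -> 764
6: -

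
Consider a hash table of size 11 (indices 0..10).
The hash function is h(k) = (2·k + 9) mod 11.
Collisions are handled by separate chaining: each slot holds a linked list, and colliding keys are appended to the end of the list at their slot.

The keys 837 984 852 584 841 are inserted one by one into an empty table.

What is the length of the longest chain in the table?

837 -> bucket 0
984 -> bucket 8
852 -> bucket 8 (collision)
584 -> bucket 0 (collision)
841 -> bucket 8 (collision)
Final buckets:
0: 837 -> 584
1: .
2: .
3: .
4: .
5: .
6: .
7: .
8: 984 -> 852 -> 841
9: .
10: .

3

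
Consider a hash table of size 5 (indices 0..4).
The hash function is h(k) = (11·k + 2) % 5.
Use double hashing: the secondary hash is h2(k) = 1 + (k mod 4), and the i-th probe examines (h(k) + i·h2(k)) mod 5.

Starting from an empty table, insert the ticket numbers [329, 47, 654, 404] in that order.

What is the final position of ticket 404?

Insert 329: h=1, slot 1 empty => index 1.
Insert 47: h=4, slot 4 empty => index 4.
Insert 654: h=1, h2=3, slots 1,4 occupied => index 2.
Insert 404: h=1, h2=1, slots 1,2 occupied => index 3.
Table: [∅, 329, 654, 404, 47]

3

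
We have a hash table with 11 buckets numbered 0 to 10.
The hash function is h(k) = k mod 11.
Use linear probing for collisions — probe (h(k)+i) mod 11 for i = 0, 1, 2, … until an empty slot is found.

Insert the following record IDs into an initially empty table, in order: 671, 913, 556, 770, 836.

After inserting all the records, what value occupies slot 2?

671 hashes to 0; slot 0 is free => place at 0.
913 hashes to 0; 0 taken => place at 1.
556 hashes to 6; slot 6 is free => place at 6.
770 hashes to 0; 0,1 taken => place at 2.
836 hashes to 0; 0,1,2 taken => place at 3.
Table: [671, 913, 770, 836, ∅, ∅, 556, ∅, ∅, ∅, ∅]

770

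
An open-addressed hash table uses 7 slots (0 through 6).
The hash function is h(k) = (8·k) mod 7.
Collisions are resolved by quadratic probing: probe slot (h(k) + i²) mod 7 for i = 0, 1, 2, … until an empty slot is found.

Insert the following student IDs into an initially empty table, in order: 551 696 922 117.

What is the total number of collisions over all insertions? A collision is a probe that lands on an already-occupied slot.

3

Insert 551: h=5, slot 5 empty => index 5.
Insert 696: h=3, slot 3 empty => index 3.
Insert 922: h=5, slot 5 occupied => index 6.
Insert 117: h=5, slots 5,6 occupied => index 2.
Table: [-, -, 117, 696, -, 551, 922]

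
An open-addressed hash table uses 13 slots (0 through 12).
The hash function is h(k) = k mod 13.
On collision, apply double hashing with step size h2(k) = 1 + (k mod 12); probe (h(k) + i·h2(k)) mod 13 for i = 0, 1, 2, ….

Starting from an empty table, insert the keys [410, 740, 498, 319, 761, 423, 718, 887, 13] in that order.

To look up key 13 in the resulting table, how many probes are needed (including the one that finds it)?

4

410 hashes to 7; slot 7 is free -> place at 7.
740 hashes to 12; slot 12 is free -> place at 12.
498 hashes to 4; slot 4 is free -> place at 4.
319 hashes to 7, h2=8; 7 taken -> place at 2.
761 hashes to 7, h2=6; 7 taken -> place at 0.
423 hashes to 7, h2=4; 7 taken -> place at 11.
718 hashes to 3; slot 3 is free -> place at 3.
887 hashes to 3, h2=12; 3,2 taken -> place at 1.
13 hashes to 0, h2=2; 0,2,4 taken -> place at 6.
Table: [761, 887, 319, 718, 498, ., 13, 410, ., ., ., 423, 740]
Lookup 13: h=0, h2=2, probe 0,2,4,6 → found at 6.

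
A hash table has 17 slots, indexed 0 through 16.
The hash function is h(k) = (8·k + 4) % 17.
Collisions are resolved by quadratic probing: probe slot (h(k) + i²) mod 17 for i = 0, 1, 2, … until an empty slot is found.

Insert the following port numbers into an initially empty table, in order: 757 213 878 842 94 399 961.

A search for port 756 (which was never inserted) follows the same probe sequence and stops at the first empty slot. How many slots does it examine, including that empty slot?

757: h=8 → slot 8
213: h=8, probe 8,9 → slot 9
878: h=7 → slot 7
842: h=8, probe 8,9,12 → slot 12
94: h=8, probe 8,9,12,0 → slot 0
399: h=0, probe 0,1 → slot 1
961: h=8, probe 8,9,12,0,7,16 → slot 16
Table: [94, 399, -, -, -, -, -, 878, 757, 213, -, -, 842, -, -, -, 961]
Lookup 756: h=0, probe 0,1,4 → slot 4 empty, not found.

3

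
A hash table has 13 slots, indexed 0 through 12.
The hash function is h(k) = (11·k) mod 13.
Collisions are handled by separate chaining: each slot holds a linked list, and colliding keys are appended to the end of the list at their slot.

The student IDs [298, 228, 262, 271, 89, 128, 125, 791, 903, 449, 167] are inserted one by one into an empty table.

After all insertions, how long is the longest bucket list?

5

Insert 298: h=2, bucket 2 empty → new chain.
Insert 228: h=12, bucket 12 empty → new chain.
Insert 262: h=9, bucket 9 empty → new chain.
Insert 271: h=4, bucket 4 empty → new chain.
Insert 89: h=4, bucket 4 nonempty → append to chain.
Insert 128: h=4, bucket 4 nonempty → append to chain.
Insert 125: h=10, bucket 10 empty → new chain.
Insert 791: h=4, bucket 4 nonempty → append to chain.
Insert 903: h=1, bucket 1 empty → new chain.
Insert 449: h=12, bucket 12 nonempty → append to chain.
Insert 167: h=4, bucket 4 nonempty → append to chain.
Final buckets:
0: .
1: 903
2: 298
3: .
4: 271 -> 89 -> 128 -> 791 -> 167
5: .
6: .
7: .
8: .
9: 262
10: 125
11: .
12: 228 -> 449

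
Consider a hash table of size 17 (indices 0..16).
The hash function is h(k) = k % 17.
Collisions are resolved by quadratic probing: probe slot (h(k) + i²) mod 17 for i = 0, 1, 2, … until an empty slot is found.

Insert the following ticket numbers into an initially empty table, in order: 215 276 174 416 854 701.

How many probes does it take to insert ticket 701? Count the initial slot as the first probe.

5

215: h=11 => slot 11
276: h=4 => slot 4
174: h=4, probe 4,5 => slot 5
416: h=8 => slot 8
854: h=4, probe 4,5,8,13 => slot 13
701: h=4, probe 4,5,8,13,3 => slot 3
Table: [∅, ∅, ∅, 701, 276, 174, ∅, ∅, 416, ∅, ∅, 215, ∅, 854, ∅, ∅, ∅]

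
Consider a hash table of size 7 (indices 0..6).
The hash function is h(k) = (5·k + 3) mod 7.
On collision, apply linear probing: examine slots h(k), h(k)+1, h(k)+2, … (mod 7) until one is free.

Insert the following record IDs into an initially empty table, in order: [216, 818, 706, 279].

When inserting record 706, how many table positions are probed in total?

216 hashes to 5; slot 5 is free -> place at 5.
818 hashes to 5; 5 taken -> place at 6.
706 hashes to 5; 5,6 taken -> place at 0.
279 hashes to 5; 5,6,0 taken -> place at 1.
Table: [706, 279, ∅, ∅, ∅, 216, 818]

3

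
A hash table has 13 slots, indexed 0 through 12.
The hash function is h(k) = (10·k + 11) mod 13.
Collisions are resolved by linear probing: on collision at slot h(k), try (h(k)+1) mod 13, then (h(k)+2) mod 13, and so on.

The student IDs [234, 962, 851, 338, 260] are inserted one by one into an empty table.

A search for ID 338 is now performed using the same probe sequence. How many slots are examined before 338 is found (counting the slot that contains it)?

3

234 hashes to 11; slot 11 is free => place at 11.
962 hashes to 11; 11 taken => place at 12.
851 hashes to 6; slot 6 is free => place at 6.
338 hashes to 11; 11,12 taken => place at 0.
260 hashes to 11; 11,12,0 taken => place at 1.
Table: [338, 260, -, -, -, -, 851, -, -, -, -, 234, 962]
Lookup 338: h=11, probe 11,12,0 → found at 0.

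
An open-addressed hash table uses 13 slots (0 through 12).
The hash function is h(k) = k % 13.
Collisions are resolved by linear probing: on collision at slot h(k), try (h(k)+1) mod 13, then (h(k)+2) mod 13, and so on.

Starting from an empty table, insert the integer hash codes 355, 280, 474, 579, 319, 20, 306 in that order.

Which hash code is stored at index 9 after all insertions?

319

355: h=4 → slot 4
280: h=7 → slot 7
474: h=6 → slot 6
579: h=7, probe 7,8 → slot 8
319: h=7, probe 7,8,9 → slot 9
20: h=7, probe 7,8,9,10 → slot 10
306: h=7, probe 7,8,9,10,11 → slot 11
Table: [., ., ., ., 355, ., 474, 280, 579, 319, 20, 306, .]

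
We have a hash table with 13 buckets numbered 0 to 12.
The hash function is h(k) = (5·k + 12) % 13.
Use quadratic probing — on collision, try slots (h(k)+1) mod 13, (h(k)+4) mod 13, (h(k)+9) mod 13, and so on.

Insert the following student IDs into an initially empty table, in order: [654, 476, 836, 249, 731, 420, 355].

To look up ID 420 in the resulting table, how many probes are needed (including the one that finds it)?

Insert 654: h=6, slot 6 empty => index 6.
Insert 476: h=0, slot 0 empty => index 0.
Insert 836: h=6, slot 6 occupied => index 7.
Insert 249: h=9, slot 9 empty => index 9.
Insert 731: h=1, slot 1 empty => index 1.
Insert 420: h=6, slots 6,7 occupied => index 10.
Insert 355: h=6, slots 6,7,10 occupied => index 2.
Table: [476, 731, 355, ., ., ., 654, 836, ., 249, 420, ., .]
Lookup 420: h=6, probe 6,7,10 → found at 10.

3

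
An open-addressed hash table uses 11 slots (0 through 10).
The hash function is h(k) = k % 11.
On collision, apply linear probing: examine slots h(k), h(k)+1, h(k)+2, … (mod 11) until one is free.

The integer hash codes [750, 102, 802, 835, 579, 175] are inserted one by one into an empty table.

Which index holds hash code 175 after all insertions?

Insert 750: h=2, slot 2 empty => index 2.
Insert 102: h=3, slot 3 empty => index 3.
Insert 802: h=10, slot 10 empty => index 10.
Insert 835: h=10, slot 10 occupied => index 0.
Insert 579: h=7, slot 7 empty => index 7.
Insert 175: h=10, slots 10,0 occupied => index 1.
Table: [835, 175, 750, 102, _, _, _, 579, _, _, 802]

1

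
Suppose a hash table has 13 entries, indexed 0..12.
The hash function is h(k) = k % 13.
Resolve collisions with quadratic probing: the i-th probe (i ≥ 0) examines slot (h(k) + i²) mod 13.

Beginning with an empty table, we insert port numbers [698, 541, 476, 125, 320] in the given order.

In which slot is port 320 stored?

11

Insert 698: h=9, slot 9 empty -> index 9.
Insert 541: h=8, slot 8 empty -> index 8.
Insert 476: h=8, slots 8,9 occupied -> index 12.
Insert 125: h=8, slots 8,9,12 occupied -> index 4.
Insert 320: h=8, slots 8,9,12,4 occupied -> index 11.
Table: [∅, ∅, ∅, ∅, 125, ∅, ∅, ∅, 541, 698, ∅, 320, 476]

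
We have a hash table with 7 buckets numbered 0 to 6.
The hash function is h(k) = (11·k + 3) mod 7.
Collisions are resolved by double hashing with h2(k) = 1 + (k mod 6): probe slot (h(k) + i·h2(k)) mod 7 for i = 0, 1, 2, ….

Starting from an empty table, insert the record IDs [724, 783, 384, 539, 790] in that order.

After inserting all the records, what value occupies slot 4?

724: h=1 -> slot 1
783: h=6 -> slot 6
384: h=6, h2=1, probe 6,0 -> slot 0
539: h=3 -> slot 3
790: h=6, h2=5, probe 6,4 -> slot 4
Table: [384, 724, ., 539, 790, ., 783]

790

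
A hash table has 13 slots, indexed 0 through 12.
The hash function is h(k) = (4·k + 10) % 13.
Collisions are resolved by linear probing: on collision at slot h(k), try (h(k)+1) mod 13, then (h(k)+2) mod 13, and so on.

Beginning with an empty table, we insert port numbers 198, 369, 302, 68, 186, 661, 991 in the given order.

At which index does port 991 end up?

12

198 hashes to 9; slot 9 is free → place at 9.
369 hashes to 4; slot 4 is free → place at 4.
302 hashes to 9; 9 taken → place at 10.
68 hashes to 9; 9,10 taken → place at 11.
186 hashes to 0; slot 0 is free → place at 0.
661 hashes to 2; slot 2 is free → place at 2.
991 hashes to 9; 9,10,11 taken → place at 12.
Table: [186, ., 661, ., 369, ., ., ., ., 198, 302, 68, 991]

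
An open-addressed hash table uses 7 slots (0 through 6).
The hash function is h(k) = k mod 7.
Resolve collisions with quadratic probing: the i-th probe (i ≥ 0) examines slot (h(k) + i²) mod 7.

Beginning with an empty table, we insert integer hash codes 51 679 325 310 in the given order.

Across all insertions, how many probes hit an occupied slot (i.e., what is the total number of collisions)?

2

Insert 51: h=2, slot 2 empty => index 2.
Insert 679: h=0, slot 0 empty => index 0.
Insert 325: h=3, slot 3 empty => index 3.
Insert 310: h=2, slots 2,3 occupied => index 6.
Table: [679, ., 51, 325, ., ., 310]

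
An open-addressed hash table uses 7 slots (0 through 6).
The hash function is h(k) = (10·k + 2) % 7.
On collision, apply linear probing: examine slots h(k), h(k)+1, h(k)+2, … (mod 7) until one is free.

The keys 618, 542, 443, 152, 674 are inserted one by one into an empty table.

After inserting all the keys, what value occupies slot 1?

618

Insert 618: h=1, slot 1 empty → index 1.
Insert 542: h=4, slot 4 empty → index 4.
Insert 443: h=1, slot 1 occupied → index 2.
Insert 152: h=3, slot 3 empty → index 3.
Insert 674: h=1, slots 1,2,3,4 occupied → index 5.
Table: [∅, 618, 443, 152, 542, 674, ∅]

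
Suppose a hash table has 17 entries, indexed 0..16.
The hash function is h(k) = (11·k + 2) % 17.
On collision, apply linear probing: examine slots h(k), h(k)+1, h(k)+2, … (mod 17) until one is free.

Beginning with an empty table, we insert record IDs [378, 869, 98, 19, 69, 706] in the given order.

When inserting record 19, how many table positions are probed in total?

Insert 378: h=12, slot 12 empty => index 12.
Insert 869: h=7, slot 7 empty => index 7.
Insert 98: h=9, slot 9 empty => index 9.
Insert 19: h=7, slot 7 occupied => index 8.
Insert 69: h=13, slot 13 empty => index 13.
Insert 706: h=16, slot 16 empty => index 16.
Table: [—, —, —, —, —, —, —, 869, 19, 98, —, —, 378, 69, —, —, 706]

2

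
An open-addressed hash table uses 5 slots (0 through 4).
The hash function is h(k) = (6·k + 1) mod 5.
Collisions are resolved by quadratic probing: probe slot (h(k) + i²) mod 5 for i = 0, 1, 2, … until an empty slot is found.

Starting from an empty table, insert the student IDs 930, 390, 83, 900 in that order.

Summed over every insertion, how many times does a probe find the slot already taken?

3

Insert 930: h=1, slot 1 empty -> index 1.
Insert 390: h=1, slot 1 occupied -> index 2.
Insert 83: h=4, slot 4 empty -> index 4.
Insert 900: h=1, slots 1,2 occupied -> index 0.
Table: [900, 930, 390, ., 83]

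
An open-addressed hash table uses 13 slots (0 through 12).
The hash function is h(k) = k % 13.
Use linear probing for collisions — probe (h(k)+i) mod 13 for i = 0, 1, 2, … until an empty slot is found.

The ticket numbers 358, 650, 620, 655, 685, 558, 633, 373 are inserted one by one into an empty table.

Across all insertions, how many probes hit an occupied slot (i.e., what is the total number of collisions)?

Insert 358: h=7, slot 7 empty -> index 7.
Insert 650: h=0, slot 0 empty -> index 0.
Insert 620: h=9, slot 9 empty -> index 9.
Insert 655: h=5, slot 5 empty -> index 5.
Insert 685: h=9, slot 9 occupied -> index 10.
Insert 558: h=12, slot 12 empty -> index 12.
Insert 633: h=9, slots 9,10 occupied -> index 11.
Insert 373: h=9, slots 9,10,11,12,0 occupied -> index 1.
Table: [650, 373, —, —, —, 655, —, 358, —, 620, 685, 633, 558]

8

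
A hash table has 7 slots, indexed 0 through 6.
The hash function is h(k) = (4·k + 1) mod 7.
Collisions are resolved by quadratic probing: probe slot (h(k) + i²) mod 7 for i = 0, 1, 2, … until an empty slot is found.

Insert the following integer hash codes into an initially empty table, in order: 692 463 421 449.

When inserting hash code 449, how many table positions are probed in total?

692 hashes to 4; slot 4 is free → place at 4.
463 hashes to 5; slot 5 is free → place at 5.
421 hashes to 5; 5 taken → place at 6.
449 hashes to 5; 5,6 taken → place at 2.
Table: [-, -, 449, -, 692, 463, 421]

3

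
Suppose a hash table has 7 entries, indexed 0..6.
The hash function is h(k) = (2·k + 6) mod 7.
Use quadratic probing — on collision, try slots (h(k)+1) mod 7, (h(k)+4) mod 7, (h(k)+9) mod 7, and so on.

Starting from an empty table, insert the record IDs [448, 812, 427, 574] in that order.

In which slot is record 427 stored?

3

Insert 448: h=6, slot 6 empty → index 6.
Insert 812: h=6, slot 6 occupied → index 0.
Insert 427: h=6, slots 6,0 occupied → index 3.
Insert 574: h=6, slots 6,0,3 occupied → index 1.
Table: [812, 574, ∅, 427, ∅, ∅, 448]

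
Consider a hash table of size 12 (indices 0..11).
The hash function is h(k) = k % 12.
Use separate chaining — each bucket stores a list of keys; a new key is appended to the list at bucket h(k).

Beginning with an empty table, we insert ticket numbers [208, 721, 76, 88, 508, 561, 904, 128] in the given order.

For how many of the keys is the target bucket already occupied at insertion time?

Insert 208: h=4, bucket 4 empty → new chain.
Insert 721: h=1, bucket 1 empty → new chain.
Insert 76: h=4, bucket 4 nonempty → append to chain.
Insert 88: h=4, bucket 4 nonempty → append to chain.
Insert 508: h=4, bucket 4 nonempty → append to chain.
Insert 561: h=9, bucket 9 empty → new chain.
Insert 904: h=4, bucket 4 nonempty → append to chain.
Insert 128: h=8, bucket 8 empty → new chain.
Final buckets:
0: ∅
1: 721
2: ∅
3: ∅
4: 208 -> 76 -> 88 -> 508 -> 904
5: ∅
6: ∅
7: ∅
8: 128
9: 561
10: ∅
11: ∅

4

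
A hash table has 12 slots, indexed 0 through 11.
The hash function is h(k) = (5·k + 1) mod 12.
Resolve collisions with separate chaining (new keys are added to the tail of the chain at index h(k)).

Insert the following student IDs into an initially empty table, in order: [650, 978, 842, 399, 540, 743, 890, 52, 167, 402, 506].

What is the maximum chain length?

Insert 650: h=11, bucket 11 empty → new chain.
Insert 978: h=7, bucket 7 empty → new chain.
Insert 842: h=11, bucket 11 nonempty → append to chain.
Insert 399: h=4, bucket 4 empty → new chain.
Insert 540: h=1, bucket 1 empty → new chain.
Insert 743: h=8, bucket 8 empty → new chain.
Insert 890: h=11, bucket 11 nonempty → append to chain.
Insert 52: h=9, bucket 9 empty → new chain.
Insert 167: h=8, bucket 8 nonempty → append to chain.
Insert 402: h=7, bucket 7 nonempty → append to chain.
Insert 506: h=11, bucket 11 nonempty → append to chain.
Final buckets:
0: _
1: 540
2: _
3: _
4: 399
5: _
6: _
7: 978 -> 402
8: 743 -> 167
9: 52
10: _
11: 650 -> 842 -> 890 -> 506

4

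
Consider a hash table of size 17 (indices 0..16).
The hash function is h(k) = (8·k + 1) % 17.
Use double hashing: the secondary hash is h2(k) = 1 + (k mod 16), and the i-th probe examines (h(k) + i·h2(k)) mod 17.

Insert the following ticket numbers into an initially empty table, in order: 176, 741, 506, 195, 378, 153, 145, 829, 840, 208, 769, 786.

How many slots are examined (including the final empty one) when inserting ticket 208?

Insert 176: h=15, slot 15 empty => index 15.
Insert 741: h=13, slot 13 empty => index 13.
Insert 506: h=3, slot 3 empty => index 3.
Insert 195: h=14, slot 14 empty => index 14.
Insert 378: h=16, slot 16 empty => index 16.
Insert 153: h=1, slot 1 empty => index 1.
Insert 145: h=5, slot 5 empty => index 5.
Insert 829: h=3, h2=14, slot 3 occupied => index 0.
Insert 840: h=6, slot 6 empty => index 6.
Insert 208: h=16, h2=1, slots 16,0,1 occupied => index 2.
Insert 769: h=16, h2=2, slots 16,1,3,5 occupied => index 7.
Insert 786: h=16, h2=3, slots 16,2,5 occupied => index 8.
Table: [829, 153, 208, 506, ∅, 145, 840, 769, 786, ∅, ∅, ∅, ∅, 741, 195, 176, 378]

4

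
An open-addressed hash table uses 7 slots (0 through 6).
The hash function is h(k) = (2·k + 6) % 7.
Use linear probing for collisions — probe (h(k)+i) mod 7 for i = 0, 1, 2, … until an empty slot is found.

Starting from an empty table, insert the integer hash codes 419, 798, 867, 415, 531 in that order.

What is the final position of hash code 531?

419 hashes to 4; slot 4 is free -> place at 4.
798 hashes to 6; slot 6 is free -> place at 6.
867 hashes to 4; 4 taken -> place at 5.
415 hashes to 3; slot 3 is free -> place at 3.
531 hashes to 4; 4,5,6 taken -> place at 0.
Table: [531, ∅, ∅, 415, 419, 867, 798]

0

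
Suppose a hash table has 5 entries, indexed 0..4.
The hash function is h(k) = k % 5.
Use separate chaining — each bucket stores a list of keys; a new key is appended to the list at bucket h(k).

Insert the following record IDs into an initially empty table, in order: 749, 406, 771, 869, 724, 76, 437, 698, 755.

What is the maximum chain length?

Insert 749: h=4, bucket 4 empty -> new chain.
Insert 406: h=1, bucket 1 empty -> new chain.
Insert 771: h=1, bucket 1 nonempty -> append to chain.
Insert 869: h=4, bucket 4 nonempty -> append to chain.
Insert 724: h=4, bucket 4 nonempty -> append to chain.
Insert 76: h=1, bucket 1 nonempty -> append to chain.
Insert 437: h=2, bucket 2 empty -> new chain.
Insert 698: h=3, bucket 3 empty -> new chain.
Insert 755: h=0, bucket 0 empty -> new chain.
Final buckets:
0: 755
1: 406 -> 771 -> 76
2: 437
3: 698
4: 749 -> 869 -> 724

3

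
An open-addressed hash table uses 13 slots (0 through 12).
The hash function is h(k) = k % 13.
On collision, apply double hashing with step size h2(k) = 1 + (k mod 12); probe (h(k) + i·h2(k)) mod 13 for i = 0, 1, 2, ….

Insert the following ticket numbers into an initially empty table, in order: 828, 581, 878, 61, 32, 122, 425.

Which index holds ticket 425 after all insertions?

828 hashes to 9; slot 9 is free -> place at 9.
581 hashes to 9, h2=6; 9 taken -> place at 2.
878 hashes to 7; slot 7 is free -> place at 7.
61 hashes to 9, h2=2; 9 taken -> place at 11.
32 hashes to 6; slot 6 is free -> place at 6.
122 hashes to 5; slot 5 is free -> place at 5.
425 hashes to 9, h2=6; 9,2 taken -> place at 8.
Table: [-, -, 581, -, -, 122, 32, 878, 425, 828, -, 61, -]

8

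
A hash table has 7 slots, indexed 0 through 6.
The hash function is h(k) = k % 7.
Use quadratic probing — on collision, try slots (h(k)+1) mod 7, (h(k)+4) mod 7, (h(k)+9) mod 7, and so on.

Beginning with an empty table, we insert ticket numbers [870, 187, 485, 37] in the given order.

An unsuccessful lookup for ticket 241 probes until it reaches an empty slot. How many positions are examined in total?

Insert 870: h=2, slot 2 empty -> index 2.
Insert 187: h=5, slot 5 empty -> index 5.
Insert 485: h=2, slot 2 occupied -> index 3.
Insert 37: h=2, slots 2,3 occupied -> index 6.
Table: [., ., 870, 485, ., 187, 37]
Lookup 241: h=3, probe 3,4 → slot 4 empty, not found.

2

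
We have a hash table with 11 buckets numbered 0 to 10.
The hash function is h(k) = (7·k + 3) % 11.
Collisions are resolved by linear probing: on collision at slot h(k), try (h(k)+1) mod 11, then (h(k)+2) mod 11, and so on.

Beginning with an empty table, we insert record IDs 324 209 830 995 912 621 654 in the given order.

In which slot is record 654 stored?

10

324: h=5 → slot 5
209: h=3 → slot 3
830: h=5, probe 5,6 → slot 6
995: h=5, probe 5,6,7 → slot 7
912: h=7, probe 7,8 → slot 8
621: h=5, probe 5,6,7,8,9 → slot 9
654: h=5, probe 5,6,7,8,9,10 → slot 10
Table: [., ., ., 209, ., 324, 830, 995, 912, 621, 654]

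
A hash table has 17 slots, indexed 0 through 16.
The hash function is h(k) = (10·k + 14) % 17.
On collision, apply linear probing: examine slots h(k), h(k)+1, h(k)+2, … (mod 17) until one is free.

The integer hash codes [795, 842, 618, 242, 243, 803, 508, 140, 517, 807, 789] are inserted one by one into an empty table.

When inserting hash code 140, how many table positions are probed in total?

795 hashes to 8; slot 8 is free -> place at 8.
842 hashes to 2; slot 2 is free -> place at 2.
618 hashes to 6; slot 6 is free -> place at 6.
242 hashes to 3; slot 3 is free -> place at 3.
243 hashes to 13; slot 13 is free -> place at 13.
803 hashes to 3; 3 taken -> place at 4.
508 hashes to 11; slot 11 is free -> place at 11.
140 hashes to 3; 3,4 taken -> place at 5.
517 hashes to 16; slot 16 is free -> place at 16.
807 hashes to 9; slot 9 is free -> place at 9.
789 hashes to 16; 16 taken -> place at 0.
Table: [789, ., 842, 242, 803, 140, 618, ., 795, 807, ., 508, ., 243, ., ., 517]

3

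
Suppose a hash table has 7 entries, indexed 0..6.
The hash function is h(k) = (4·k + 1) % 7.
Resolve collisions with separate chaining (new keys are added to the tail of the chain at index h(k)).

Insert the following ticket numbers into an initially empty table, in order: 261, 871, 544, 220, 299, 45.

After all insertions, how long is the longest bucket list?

3

Insert 261: h=2, bucket 2 empty -> new chain.
Insert 871: h=6, bucket 6 empty -> new chain.
Insert 544: h=0, bucket 0 empty -> new chain.
Insert 220: h=6, bucket 6 nonempty -> append to chain.
Insert 299: h=0, bucket 0 nonempty -> append to chain.
Insert 45: h=6, bucket 6 nonempty -> append to chain.
Final buckets:
0: 544 -> 299
1: _
2: 261
3: _
4: _
5: _
6: 871 -> 220 -> 45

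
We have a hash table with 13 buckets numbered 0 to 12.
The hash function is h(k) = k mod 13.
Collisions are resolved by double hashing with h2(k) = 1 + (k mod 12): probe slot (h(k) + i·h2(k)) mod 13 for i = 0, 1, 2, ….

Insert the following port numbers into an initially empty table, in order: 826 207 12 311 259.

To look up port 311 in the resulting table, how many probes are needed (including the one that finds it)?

2

826: h=7 -> slot 7
207: h=12 -> slot 12
12: h=12, h2=1, probe 12,0 -> slot 0
311: h=12, h2=12, probe 12,11 -> slot 11
259: h=12, h2=8, probe 12,7,2 -> slot 2
Table: [12, ., 259, ., ., ., ., 826, ., ., ., 311, 207]
Lookup 311: h=12, h2=12, probe 12,11 → found at 11.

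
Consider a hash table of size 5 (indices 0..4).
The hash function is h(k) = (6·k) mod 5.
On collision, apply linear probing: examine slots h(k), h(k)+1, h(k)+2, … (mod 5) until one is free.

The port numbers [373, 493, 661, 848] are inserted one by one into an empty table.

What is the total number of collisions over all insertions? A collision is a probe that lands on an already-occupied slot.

3

373 hashes to 3; slot 3 is free → place at 3.
493 hashes to 3; 3 taken → place at 4.
661 hashes to 1; slot 1 is free → place at 1.
848 hashes to 3; 3,4 taken → place at 0.
Table: [848, 661, —, 373, 493]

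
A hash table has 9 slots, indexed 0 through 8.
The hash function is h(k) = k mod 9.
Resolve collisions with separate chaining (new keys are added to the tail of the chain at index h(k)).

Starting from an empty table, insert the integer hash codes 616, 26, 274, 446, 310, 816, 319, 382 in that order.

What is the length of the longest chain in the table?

616 → bucket 4
26 → bucket 8
274 → bucket 4 (collision)
446 → bucket 5
310 → bucket 4 (collision)
816 → bucket 6
319 → bucket 4 (collision)
382 → bucket 4 (collision)
Final buckets:
0: -
1: -
2: -
3: -
4: 616 -> 274 -> 310 -> 319 -> 382
5: 446
6: 816
7: -
8: 26

5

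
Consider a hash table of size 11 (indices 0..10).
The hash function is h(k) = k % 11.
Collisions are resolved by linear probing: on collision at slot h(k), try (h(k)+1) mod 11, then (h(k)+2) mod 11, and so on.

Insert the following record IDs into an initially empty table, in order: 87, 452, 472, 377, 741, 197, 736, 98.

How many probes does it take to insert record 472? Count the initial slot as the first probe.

2

Insert 87: h=10, slot 10 empty → index 10.
Insert 452: h=1, slot 1 empty → index 1.
Insert 472: h=10, slot 10 occupied → index 0.
Insert 377: h=3, slot 3 empty → index 3.
Insert 741: h=4, slot 4 empty → index 4.
Insert 197: h=10, slots 10,0,1 occupied → index 2.
Insert 736: h=10, slots 10,0,1,2,3,4 occupied → index 5.
Insert 98: h=10, slots 10,0,1,2,3,4,5 occupied → index 6.
Table: [472, 452, 197, 377, 741, 736, 98, ., ., ., 87]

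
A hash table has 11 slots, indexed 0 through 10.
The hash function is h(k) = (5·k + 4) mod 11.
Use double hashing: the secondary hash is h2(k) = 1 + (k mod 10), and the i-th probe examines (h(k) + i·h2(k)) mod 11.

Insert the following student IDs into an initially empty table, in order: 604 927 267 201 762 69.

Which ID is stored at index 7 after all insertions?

604: h=10 => slot 10
927: h=8 => slot 8
267: h=8, h2=8, probe 8,5 => slot 5
201: h=8, h2=2, probe 8,10,1 => slot 1
762: h=8, h2=3, probe 8,0 => slot 0
69: h=8, h2=10, probe 8,7 => slot 7
Table: [762, 201, -, -, -, 267, -, 69, 927, -, 604]

69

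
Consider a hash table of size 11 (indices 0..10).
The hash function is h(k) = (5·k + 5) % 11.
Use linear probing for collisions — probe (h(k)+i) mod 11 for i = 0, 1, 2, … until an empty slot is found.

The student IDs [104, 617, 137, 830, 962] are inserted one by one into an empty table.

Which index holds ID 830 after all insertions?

0

104 hashes to 8; slot 8 is free → place at 8.
617 hashes to 10; slot 10 is free → place at 10.
137 hashes to 8; 8 taken → place at 9.
830 hashes to 8; 8,9,10 taken → place at 0.
962 hashes to 8; 8,9,10,0 taken → place at 1.
Table: [830, 962, ∅, ∅, ∅, ∅, ∅, ∅, 104, 137, 617]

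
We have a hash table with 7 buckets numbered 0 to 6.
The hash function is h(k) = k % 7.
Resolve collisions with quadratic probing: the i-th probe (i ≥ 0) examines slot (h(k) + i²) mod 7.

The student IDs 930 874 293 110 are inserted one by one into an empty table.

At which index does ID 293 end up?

930: h=6 → slot 6
874: h=6, probe 6,0 → slot 0
293: h=6, probe 6,0,3 → slot 3
110: h=5 → slot 5
Table: [874, _, _, 293, _, 110, 930]

3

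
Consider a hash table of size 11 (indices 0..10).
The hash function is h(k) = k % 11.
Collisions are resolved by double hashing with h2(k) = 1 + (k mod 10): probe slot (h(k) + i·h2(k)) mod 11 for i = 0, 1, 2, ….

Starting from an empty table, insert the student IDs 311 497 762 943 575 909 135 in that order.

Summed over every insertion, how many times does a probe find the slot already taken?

4

311: h=3 -> slot 3
497: h=2 -> slot 2
762: h=3, h2=3, probe 3,6 -> slot 6
943: h=8 -> slot 8
575: h=3, h2=6, probe 3,9 -> slot 9
909: h=7 -> slot 7
135: h=3, h2=6, probe 3,9,4 -> slot 4
Table: [∅, ∅, 497, 311, 135, ∅, 762, 909, 943, 575, ∅]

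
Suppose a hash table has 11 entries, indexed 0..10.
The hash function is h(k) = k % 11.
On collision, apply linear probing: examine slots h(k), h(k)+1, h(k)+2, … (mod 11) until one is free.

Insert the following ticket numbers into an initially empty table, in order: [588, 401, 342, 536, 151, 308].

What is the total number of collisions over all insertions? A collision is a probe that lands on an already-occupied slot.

Insert 588: h=5, slot 5 empty => index 5.
Insert 401: h=5, slot 5 occupied => index 6.
Insert 342: h=1, slot 1 empty => index 1.
Insert 536: h=8, slot 8 empty => index 8.
Insert 151: h=8, slot 8 occupied => index 9.
Insert 308: h=0, slot 0 empty => index 0.
Table: [308, 342, —, —, —, 588, 401, —, 536, 151, —]

2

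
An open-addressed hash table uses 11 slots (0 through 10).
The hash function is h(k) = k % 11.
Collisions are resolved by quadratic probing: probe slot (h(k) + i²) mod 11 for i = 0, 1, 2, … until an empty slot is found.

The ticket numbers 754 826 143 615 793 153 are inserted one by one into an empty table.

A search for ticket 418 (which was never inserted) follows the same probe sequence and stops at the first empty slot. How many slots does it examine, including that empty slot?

3

754: h=6 => slot 6
826: h=1 => slot 1
143: h=0 => slot 0
615: h=10 => slot 10
793: h=1, probe 1,2 => slot 2
153: h=10, probe 10,0,3 => slot 3
Table: [143, 826, 793, 153, —, —, 754, —, —, —, 615]
Lookup 418: h=0, probe 0,1,4 → slot 4 empty, not found.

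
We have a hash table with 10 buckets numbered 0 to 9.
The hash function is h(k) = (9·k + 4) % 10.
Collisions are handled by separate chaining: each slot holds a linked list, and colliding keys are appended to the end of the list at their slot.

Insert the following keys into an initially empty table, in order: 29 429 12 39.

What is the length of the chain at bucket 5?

Insert 29: h=5, bucket 5 empty → new chain.
Insert 429: h=5, bucket 5 nonempty → append to chain.
Insert 12: h=2, bucket 2 empty → new chain.
Insert 39: h=5, bucket 5 nonempty → append to chain.
Final buckets:
0: -
1: -
2: 12
3: -
4: -
5: 29 -> 429 -> 39
6: -
7: -
8: -
9: -

3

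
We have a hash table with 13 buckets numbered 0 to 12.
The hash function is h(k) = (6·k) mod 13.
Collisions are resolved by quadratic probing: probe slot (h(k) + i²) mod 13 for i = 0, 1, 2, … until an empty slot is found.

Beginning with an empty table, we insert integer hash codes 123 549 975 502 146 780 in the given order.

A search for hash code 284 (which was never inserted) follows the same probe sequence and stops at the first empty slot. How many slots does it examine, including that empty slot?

123 hashes to 10; slot 10 is free → place at 10.
549 hashes to 5; slot 5 is free → place at 5.
975 hashes to 0; slot 0 is free → place at 0.
502 hashes to 9; slot 9 is free → place at 9.
146 hashes to 5; 5 taken → place at 6.
780 hashes to 0; 0 taken → place at 1.
Table: [975, 780, ., ., ., 549, 146, ., ., 502, 123, ., .]
Lookup 284: h=1, probe 1,2 → slot 2 empty, not found.

2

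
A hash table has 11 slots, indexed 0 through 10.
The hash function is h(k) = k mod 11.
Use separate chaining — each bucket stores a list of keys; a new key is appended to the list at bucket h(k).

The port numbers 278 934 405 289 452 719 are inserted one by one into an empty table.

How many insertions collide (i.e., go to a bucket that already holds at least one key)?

Insert 278: h=3, bucket 3 empty → new chain.
Insert 934: h=10, bucket 10 empty → new chain.
Insert 405: h=9, bucket 9 empty → new chain.
Insert 289: h=3, bucket 3 nonempty → append to chain.
Insert 452: h=1, bucket 1 empty → new chain.
Insert 719: h=4, bucket 4 empty → new chain.
Final buckets:
0: ∅
1: 452
2: ∅
3: 278 -> 289
4: 719
5: ∅
6: ∅
7: ∅
8: ∅
9: 405
10: 934

1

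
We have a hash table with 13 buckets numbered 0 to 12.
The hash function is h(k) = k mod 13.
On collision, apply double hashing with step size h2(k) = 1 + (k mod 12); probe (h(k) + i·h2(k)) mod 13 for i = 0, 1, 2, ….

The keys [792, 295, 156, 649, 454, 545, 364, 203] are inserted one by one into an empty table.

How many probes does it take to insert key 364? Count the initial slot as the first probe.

4

792 hashes to 12; slot 12 is free => place at 12.
295 hashes to 9; slot 9 is free => place at 9.
156 hashes to 0; slot 0 is free => place at 0.
649 hashes to 12, h2=2; 12 taken => place at 1.
454 hashes to 12, h2=11; 12 taken => place at 10.
545 hashes to 12, h2=6; 12 taken => place at 5.
364 hashes to 0, h2=5; 0,5,10 taken => place at 2.
203 hashes to 8; slot 8 is free => place at 8.
Table: [156, 649, 364, —, —, 545, —, —, 203, 295, 454, —, 792]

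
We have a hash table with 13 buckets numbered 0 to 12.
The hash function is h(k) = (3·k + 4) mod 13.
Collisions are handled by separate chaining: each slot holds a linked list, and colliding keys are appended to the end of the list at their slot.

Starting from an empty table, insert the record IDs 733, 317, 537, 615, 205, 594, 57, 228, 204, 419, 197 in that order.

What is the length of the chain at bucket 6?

Insert 733: h=6, bucket 6 empty → new chain.
Insert 317: h=6, bucket 6 nonempty → append to chain.
Insert 537: h=3, bucket 3 empty → new chain.
Insert 615: h=3, bucket 3 nonempty → append to chain.
Insert 205: h=8, bucket 8 empty → new chain.
Insert 594: h=5, bucket 5 empty → new chain.
Insert 57: h=6, bucket 6 nonempty → append to chain.
Insert 228: h=12, bucket 12 empty → new chain.
Insert 204: h=5, bucket 5 nonempty → append to chain.
Insert 419: h=0, bucket 0 empty → new chain.
Insert 197: h=10, bucket 10 empty → new chain.
Final buckets:
0: 419
1: _
2: _
3: 537 -> 615
4: _
5: 594 -> 204
6: 733 -> 317 -> 57
7: _
8: 205
9: _
10: 197
11: _
12: 228

3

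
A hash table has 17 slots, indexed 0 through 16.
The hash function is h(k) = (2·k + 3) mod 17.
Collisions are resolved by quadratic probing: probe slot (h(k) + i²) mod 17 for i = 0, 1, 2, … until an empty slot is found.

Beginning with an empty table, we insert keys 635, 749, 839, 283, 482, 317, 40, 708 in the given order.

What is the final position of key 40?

7

635: h=15 -> slot 15
749: h=5 -> slot 5
839: h=15, probe 15,16 -> slot 16
283: h=8 -> slot 8
482: h=15, probe 15,16,2 -> slot 2
317: h=8, probe 8,9 -> slot 9
40: h=15, probe 15,16,2,7 -> slot 7
708: h=8, probe 8,9,12 -> slot 12
Table: [_, _, 482, _, _, 749, _, 40, 283, 317, _, _, 708, _, _, 635, 839]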